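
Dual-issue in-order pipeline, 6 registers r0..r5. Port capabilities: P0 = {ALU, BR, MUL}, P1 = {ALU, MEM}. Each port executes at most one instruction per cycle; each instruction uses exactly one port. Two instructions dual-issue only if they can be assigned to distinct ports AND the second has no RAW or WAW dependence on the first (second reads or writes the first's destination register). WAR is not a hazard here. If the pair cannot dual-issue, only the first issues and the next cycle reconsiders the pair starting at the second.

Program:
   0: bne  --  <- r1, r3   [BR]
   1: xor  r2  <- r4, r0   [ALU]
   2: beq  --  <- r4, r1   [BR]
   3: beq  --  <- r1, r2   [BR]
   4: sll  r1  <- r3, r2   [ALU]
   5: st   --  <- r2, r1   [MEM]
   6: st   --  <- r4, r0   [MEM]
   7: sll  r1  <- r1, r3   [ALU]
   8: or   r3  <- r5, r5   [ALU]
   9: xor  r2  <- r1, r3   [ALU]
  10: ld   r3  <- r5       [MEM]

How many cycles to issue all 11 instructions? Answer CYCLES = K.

CYCLES = 7

c0: i0&i1 bne;xor  pair
c1: i2 beq  no-port BR/BR
c2: i3&i4 beq;sll  pair
c3: i5 st  no-port MEM/MEM
c4: i6&i7 st;sll  pair
c5: i8 or  RAW r3
c6: i9&i10 xor;ld  pair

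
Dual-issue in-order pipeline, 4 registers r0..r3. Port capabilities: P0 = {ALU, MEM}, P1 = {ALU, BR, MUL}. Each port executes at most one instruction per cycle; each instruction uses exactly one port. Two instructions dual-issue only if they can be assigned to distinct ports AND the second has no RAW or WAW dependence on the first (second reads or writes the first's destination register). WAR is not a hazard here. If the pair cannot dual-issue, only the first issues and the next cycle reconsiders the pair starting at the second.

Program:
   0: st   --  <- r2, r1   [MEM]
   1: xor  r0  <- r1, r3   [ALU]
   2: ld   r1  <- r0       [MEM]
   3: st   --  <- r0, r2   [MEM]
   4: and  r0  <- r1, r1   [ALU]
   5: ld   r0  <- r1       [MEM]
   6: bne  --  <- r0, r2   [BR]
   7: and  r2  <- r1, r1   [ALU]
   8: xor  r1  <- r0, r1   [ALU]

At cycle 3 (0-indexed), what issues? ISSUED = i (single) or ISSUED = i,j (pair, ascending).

t=0 i0,i1:st.MEM xor.ALU ; dual
t=1 i2:ld.MEM ; no-port MEM/MEM
t=2 i3,i4:st.MEM and.ALU ; dual
t=3 i5:ld.MEM ; RAW r0
t=4 i6,i7:bne.BR and.ALU ; dual
t=5 i8:xor.ALU ; tail

ISSUED = 5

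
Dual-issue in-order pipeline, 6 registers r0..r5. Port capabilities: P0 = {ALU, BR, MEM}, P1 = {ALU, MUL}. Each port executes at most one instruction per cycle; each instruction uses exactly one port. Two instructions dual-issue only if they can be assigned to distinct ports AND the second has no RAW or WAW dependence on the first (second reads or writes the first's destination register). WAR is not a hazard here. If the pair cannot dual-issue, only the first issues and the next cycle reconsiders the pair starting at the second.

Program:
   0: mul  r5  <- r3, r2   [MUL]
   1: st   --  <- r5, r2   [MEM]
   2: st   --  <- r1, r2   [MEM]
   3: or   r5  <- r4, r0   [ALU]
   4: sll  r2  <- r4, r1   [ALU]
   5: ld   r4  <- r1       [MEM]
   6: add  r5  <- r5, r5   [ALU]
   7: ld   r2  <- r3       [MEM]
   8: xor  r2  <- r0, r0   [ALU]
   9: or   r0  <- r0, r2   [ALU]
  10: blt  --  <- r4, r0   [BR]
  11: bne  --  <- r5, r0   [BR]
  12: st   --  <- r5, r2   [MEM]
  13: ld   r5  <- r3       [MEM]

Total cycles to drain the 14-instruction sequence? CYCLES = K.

t=0 i0:mul ; RAW r5
t=1 i1:st ; no-port MEM/MEM
t=2 i2+i3:st+or ; 2-wide
t=3 i4+i5:sll+ld ; 2-wide
t=4 i6+i7:add+ld ; 2-wide
t=5 i8:xor ; RAW r2
t=6 i9:or ; RAW r0
t=7 i10:blt ; no-port BR/BR
t=8 i11:bne ; no-port BR/MEM
t=9 i12:st ; no-port MEM/MEM
t=10 i13:ld ; tail

CYCLES = 11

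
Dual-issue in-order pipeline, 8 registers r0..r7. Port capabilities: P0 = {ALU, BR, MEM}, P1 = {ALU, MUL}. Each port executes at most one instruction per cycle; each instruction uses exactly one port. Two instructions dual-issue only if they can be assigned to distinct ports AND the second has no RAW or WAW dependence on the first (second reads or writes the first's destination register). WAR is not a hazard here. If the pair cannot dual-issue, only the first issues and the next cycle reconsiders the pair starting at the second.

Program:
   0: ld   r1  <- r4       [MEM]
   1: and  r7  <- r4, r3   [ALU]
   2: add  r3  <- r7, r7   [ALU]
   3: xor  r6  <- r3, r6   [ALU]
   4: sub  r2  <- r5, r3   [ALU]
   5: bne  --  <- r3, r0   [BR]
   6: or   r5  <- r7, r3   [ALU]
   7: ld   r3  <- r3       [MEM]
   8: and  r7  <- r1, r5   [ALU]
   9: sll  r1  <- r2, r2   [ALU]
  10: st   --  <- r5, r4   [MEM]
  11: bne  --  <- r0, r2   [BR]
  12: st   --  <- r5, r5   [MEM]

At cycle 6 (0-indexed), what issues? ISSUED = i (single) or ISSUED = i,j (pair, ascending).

ISSUED = 11

c0: i0/i1 ld;and  pair
c1: i2 add  RAW r3
c2: i3/i4 xor;sub  pair
c3: i5/i6 bne;or  pair
c4: i7/i8 ld;and  pair
c5: i9/i10 sll;st  pair
c6: i11 bne  no-port BR/MEM
c7: i12 st  tail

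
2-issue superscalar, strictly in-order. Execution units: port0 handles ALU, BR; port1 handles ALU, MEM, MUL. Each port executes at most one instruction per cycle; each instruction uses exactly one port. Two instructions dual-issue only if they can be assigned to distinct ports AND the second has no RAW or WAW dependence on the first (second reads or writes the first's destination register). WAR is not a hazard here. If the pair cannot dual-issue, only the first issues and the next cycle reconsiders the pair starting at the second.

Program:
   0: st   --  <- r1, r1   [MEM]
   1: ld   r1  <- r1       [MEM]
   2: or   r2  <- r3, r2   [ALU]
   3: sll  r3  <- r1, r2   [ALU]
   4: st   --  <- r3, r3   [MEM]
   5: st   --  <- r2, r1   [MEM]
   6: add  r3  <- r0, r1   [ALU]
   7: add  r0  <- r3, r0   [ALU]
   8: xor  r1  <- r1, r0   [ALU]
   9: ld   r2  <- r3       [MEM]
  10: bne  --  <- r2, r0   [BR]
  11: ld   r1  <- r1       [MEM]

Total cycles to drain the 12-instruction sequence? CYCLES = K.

c0: i0 st.MEM  no-port MEM/MEM
c1: i1&i2 ld.MEM/or.ALU  dual
c2: i3 sll.ALU  RAW r3
c3: i4 st.MEM  no-port MEM/MEM
c4: i5&i6 st.MEM/add.ALU  dual
c5: i7 add.ALU  RAW r0
c6: i8&i9 xor.ALU/ld.MEM  dual
c7: i10&i11 bne.BR/ld.MEM  dual

CYCLES = 8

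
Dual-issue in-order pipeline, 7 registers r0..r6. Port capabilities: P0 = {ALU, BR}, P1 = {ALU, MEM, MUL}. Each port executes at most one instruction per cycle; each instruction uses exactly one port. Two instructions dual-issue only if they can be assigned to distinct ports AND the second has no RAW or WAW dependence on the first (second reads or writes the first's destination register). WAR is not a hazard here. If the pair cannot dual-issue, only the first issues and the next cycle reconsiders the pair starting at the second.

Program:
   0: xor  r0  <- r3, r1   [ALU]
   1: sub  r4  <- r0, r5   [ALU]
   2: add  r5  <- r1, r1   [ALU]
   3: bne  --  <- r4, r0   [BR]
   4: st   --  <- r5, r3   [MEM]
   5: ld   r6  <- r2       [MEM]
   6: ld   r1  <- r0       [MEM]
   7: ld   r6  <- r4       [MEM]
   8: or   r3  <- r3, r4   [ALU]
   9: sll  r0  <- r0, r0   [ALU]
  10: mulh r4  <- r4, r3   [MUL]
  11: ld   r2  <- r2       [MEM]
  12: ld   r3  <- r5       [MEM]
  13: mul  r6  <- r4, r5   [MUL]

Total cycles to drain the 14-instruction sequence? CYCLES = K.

CYCLES = 10

c0: i0 xor  RAW r0
c1: i1/i2 sub/add  2-wide
c2: i3/i4 bne/st  2-wide
c3: i5 ld  no-port MEM/MEM
c4: i6 ld  no-port MEM/MEM
c5: i7/i8 ld/or  2-wide
c6: i9/i10 sll/mulh  2-wide
c7: i11 ld  no-port MEM/MEM
c8: i12 ld  no-port MEM/MUL
c9: i13 mul  tail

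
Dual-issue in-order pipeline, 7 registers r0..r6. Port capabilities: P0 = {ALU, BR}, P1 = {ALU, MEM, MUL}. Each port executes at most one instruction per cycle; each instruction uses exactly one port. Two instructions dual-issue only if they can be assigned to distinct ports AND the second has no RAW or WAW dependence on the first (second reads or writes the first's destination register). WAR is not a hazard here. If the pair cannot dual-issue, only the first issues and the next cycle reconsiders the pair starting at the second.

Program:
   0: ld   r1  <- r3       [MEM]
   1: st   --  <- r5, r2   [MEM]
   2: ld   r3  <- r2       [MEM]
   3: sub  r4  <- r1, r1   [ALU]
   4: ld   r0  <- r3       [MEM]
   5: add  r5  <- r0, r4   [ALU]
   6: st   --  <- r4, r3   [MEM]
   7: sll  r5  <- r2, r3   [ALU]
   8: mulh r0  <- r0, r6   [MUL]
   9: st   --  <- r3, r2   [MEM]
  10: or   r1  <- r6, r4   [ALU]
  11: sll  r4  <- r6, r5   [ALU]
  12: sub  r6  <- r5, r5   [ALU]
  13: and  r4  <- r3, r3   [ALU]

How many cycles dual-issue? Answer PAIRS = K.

PAIRS = 5

#0 head=0: ld.MEM i0 no-port MEM/MEM
#1 head=1: st.MEM i1 no-port MEM/MEM
#2 head=2: ld.MEM;sub.ALU i2&i3 dual
#3 head=4: ld.MEM i4 RAW r0
#4 head=5: add.ALU;st.MEM i5&i6 dual
#5 head=7: sll.ALU;mulh.MUL i7&i8 dual
#6 head=9: st.MEM;or.ALU i9&i10 dual
#7 head=11: sll.ALU;sub.ALU i11&i12 dual
#8 head=13: and.ALU i13 tail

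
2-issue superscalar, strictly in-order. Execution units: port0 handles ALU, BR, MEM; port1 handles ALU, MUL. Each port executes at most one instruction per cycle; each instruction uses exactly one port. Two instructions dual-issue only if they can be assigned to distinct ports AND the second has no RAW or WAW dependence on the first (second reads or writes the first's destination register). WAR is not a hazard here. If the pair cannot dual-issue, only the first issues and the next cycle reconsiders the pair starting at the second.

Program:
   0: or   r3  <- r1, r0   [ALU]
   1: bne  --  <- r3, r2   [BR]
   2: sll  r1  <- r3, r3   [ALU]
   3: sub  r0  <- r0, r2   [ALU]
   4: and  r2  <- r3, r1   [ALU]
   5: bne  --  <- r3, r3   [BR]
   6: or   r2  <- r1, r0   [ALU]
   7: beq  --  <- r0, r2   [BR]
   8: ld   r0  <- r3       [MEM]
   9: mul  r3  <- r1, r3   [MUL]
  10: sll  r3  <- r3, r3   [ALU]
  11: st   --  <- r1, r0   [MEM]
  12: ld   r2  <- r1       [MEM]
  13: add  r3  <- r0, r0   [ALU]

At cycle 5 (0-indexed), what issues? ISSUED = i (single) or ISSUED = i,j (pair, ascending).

c0: i0 or  RAW r3
c1: i1/i2 bne+sll  pair
c2: i3/i4 sub+and  pair
c3: i5/i6 bne+or  pair
c4: i7 beq  no-port BR/MEM
c5: i8/i9 ld+mul  pair
c6: i10/i11 sll+st  pair
c7: i12/i13 ld+add  pair

ISSUED = 8,9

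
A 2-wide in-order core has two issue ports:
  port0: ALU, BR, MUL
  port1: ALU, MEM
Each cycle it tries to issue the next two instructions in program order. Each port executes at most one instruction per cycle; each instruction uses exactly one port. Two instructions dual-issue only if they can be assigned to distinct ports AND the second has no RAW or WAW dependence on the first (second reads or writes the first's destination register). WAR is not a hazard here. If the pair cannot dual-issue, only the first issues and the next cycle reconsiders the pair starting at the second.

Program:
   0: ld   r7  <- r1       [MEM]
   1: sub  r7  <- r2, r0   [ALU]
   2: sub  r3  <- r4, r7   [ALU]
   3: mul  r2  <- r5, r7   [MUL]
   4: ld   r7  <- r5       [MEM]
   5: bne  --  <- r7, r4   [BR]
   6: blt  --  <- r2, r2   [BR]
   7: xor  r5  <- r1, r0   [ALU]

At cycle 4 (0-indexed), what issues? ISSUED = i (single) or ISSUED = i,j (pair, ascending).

ISSUED = 5

#0 head=0: ld i0 WAW r7
#1 head=1: sub i1 RAW r7
#2 head=2: sub;mul i2&i3 2-wide
#3 head=4: ld i4 RAW r7
#4 head=5: bne i5 no-port BR/BR
#5 head=6: blt;xor i6&i7 2-wide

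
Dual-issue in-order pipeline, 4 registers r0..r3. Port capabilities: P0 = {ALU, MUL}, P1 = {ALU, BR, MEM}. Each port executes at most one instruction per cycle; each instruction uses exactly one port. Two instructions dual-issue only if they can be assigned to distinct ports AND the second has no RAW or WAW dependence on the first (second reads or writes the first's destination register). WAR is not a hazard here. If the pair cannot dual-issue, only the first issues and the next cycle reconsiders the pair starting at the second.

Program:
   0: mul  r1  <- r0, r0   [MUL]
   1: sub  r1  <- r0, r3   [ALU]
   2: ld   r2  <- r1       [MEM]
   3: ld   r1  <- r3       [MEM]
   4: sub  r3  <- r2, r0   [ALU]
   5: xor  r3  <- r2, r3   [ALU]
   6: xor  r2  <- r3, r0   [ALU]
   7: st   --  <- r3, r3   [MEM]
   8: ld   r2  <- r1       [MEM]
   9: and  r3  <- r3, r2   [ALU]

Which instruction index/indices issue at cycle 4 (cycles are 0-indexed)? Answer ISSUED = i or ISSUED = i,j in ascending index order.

t=0 i0:mul ; WAW r1
t=1 i1:sub ; RAW r1
t=2 i2:ld ; no-port MEM/MEM
t=3 i3&i4:ld;sub ; dual
t=4 i5:xor ; RAW r3
t=5 i6&i7:xor;st ; dual
t=6 i8:ld ; RAW r2
t=7 i9:and ; tail

ISSUED = 5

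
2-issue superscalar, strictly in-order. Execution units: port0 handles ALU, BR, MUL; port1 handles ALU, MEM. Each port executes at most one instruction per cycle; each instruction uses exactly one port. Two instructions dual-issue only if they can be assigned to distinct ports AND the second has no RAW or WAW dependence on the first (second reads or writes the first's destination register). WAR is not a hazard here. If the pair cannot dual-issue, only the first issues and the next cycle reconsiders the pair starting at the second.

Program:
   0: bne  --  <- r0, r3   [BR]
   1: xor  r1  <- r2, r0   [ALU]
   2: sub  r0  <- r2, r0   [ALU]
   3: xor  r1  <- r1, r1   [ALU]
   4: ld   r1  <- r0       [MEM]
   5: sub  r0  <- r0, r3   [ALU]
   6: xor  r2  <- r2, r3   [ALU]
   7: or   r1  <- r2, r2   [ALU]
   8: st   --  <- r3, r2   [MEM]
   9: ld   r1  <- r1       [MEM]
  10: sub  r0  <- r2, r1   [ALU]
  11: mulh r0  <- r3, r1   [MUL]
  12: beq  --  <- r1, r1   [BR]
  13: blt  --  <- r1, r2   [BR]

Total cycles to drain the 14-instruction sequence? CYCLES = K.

t=0 i0&i1:bne.BR/xor.ALU ; dual
t=1 i2&i3:sub.ALU/xor.ALU ; dual
t=2 i4&i5:ld.MEM/sub.ALU ; dual
t=3 i6:xor.ALU ; RAW r2
t=4 i7&i8:or.ALU/st.MEM ; dual
t=5 i9:ld.MEM ; RAW r1
t=6 i10:sub.ALU ; WAW r0
t=7 i11:mulh.MUL ; no-port MUL/BR
t=8 i12:beq.BR ; no-port BR/BR
t=9 i13:blt.BR ; tail

CYCLES = 10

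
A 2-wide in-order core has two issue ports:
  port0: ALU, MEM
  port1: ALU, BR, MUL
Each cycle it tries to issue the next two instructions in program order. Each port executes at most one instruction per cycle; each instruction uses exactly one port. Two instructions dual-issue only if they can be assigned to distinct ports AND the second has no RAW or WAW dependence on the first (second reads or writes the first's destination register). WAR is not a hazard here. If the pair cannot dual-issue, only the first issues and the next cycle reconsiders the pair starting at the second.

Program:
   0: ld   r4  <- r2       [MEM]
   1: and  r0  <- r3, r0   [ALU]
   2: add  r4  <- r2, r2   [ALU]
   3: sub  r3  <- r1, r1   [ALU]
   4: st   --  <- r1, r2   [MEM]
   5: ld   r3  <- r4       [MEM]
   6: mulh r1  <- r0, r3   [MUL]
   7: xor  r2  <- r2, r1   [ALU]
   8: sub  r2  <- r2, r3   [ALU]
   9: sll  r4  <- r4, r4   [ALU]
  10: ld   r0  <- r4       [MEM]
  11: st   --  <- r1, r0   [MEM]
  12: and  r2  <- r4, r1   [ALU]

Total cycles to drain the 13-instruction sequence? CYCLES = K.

CYCLES = 9

t=0 i0,i1:ld.MEM/and.ALU ; 2-wide
t=1 i2,i3:add.ALU/sub.ALU ; 2-wide
t=2 i4:st.MEM ; no-port MEM/MEM
t=3 i5:ld.MEM ; RAW r3
t=4 i6:mulh.MUL ; RAW r1
t=5 i7:xor.ALU ; RAW+WAW r2
t=6 i8,i9:sub.ALU/sll.ALU ; 2-wide
t=7 i10:ld.MEM ; no-port MEM/MEM
t=8 i11,i12:st.MEM/and.ALU ; 2-wide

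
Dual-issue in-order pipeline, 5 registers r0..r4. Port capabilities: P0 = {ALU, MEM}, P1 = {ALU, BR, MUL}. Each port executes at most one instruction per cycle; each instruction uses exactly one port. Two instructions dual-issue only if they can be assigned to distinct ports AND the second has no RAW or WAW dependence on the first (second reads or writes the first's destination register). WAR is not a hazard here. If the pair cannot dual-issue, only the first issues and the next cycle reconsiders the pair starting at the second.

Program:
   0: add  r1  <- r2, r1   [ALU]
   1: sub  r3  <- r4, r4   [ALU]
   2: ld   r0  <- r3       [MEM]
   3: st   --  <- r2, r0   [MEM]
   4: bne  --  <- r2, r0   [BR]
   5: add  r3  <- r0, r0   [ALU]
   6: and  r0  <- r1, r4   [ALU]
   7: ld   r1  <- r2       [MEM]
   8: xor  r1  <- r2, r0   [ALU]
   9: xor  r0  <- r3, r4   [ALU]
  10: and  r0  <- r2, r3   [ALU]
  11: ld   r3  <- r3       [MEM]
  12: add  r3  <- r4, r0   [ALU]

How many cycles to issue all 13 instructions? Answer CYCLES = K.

#0 head=0: add.ALU+sub.ALU i0/i1 pair
#1 head=2: ld.MEM i2 no-port MEM/MEM
#2 head=3: st.MEM+bne.BR i3/i4 pair
#3 head=5: add.ALU+and.ALU i5/i6 pair
#4 head=7: ld.MEM i7 WAW r1
#5 head=8: xor.ALU+xor.ALU i8/i9 pair
#6 head=10: and.ALU+ld.MEM i10/i11 pair
#7 head=12: add.ALU i12 tail

CYCLES = 8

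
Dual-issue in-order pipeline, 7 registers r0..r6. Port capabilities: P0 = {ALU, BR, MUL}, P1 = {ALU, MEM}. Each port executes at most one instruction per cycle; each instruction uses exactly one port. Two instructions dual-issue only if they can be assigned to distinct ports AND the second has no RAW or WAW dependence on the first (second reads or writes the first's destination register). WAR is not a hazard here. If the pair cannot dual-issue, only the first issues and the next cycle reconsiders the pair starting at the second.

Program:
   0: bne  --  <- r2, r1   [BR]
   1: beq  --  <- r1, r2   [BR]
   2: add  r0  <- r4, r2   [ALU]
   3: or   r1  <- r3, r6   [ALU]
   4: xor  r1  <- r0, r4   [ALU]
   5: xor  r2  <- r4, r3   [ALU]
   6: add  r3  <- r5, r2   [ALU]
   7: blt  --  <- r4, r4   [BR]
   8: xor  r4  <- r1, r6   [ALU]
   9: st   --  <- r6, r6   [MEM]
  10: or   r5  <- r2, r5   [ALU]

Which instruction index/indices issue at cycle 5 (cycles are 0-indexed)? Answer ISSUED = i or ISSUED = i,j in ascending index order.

  cy0 -> i0 (bne) no-port BR/BR
  cy1 -> i1+i2 (beq+add) dual
  cy2 -> i3 (or) WAW r1
  cy3 -> i4+i5 (xor+xor) dual
  cy4 -> i6+i7 (add+blt) dual
  cy5 -> i8+i9 (xor+st) dual
  cy6 -> i10 (or) tail

ISSUED = 8,9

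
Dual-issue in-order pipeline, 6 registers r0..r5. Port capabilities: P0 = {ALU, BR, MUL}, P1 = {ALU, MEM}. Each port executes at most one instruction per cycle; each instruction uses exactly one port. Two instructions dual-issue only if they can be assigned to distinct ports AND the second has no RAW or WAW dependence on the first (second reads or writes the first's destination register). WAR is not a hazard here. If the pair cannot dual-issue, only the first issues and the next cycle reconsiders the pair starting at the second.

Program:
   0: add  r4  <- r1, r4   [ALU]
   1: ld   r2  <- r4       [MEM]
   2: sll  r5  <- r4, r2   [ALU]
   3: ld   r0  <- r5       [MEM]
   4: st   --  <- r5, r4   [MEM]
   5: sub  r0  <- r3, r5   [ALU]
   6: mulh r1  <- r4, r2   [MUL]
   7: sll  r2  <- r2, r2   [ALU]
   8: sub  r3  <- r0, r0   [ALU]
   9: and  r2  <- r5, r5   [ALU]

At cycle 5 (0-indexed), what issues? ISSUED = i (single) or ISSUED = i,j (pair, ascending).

  cy0 -> i0 (add) RAW r4
  cy1 -> i1 (ld) RAW r2
  cy2 -> i2 (sll) RAW r5
  cy3 -> i3 (ld) no-port MEM/MEM
  cy4 -> i4+i5 (st sub) 2-wide
  cy5 -> i6+i7 (mulh sll) 2-wide
  cy6 -> i8+i9 (sub and) 2-wide

ISSUED = 6,7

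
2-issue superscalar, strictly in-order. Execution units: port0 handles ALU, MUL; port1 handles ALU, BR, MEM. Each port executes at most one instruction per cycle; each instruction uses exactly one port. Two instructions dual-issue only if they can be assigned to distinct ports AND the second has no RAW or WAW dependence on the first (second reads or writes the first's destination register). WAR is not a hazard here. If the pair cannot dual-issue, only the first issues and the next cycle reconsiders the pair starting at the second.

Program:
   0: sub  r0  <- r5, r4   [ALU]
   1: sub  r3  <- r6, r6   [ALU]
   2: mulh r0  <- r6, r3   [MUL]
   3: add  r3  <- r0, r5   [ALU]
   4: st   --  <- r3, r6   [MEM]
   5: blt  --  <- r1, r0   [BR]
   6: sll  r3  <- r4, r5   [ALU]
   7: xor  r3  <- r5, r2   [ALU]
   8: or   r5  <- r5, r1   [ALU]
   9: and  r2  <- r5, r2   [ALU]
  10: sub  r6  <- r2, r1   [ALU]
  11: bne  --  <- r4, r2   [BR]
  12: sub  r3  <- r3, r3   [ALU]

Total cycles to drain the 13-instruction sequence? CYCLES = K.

CYCLES = 9

0. sub+sub @i0&i1  | pair
1. mulh @i2  | RAW r0
2. add @i3  | RAW r3
3. st @i4  | no-port MEM/BR
4. blt+sll @i5&i6  | pair
5. xor+or @i7&i8  | pair
6. and @i9  | RAW r2
7. sub+bne @i10&i11  | pair
8. sub @i12  | tail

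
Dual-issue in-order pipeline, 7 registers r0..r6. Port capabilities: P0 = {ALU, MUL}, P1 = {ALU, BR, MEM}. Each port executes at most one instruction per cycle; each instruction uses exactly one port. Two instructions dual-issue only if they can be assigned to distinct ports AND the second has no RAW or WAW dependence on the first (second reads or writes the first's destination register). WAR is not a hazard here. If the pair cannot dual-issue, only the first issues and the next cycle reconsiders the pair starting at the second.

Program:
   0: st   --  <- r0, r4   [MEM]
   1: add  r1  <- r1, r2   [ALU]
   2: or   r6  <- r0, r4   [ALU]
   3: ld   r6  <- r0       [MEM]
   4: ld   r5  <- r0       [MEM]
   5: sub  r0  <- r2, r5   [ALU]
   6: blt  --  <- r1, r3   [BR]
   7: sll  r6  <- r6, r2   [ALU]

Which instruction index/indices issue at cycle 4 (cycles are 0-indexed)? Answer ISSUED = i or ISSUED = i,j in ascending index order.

t=0 i0,i1:st add ; pair
t=1 i2:or ; WAW r6
t=2 i3:ld ; no-port MEM/MEM
t=3 i4:ld ; RAW r5
t=4 i5,i6:sub blt ; pair
t=5 i7:sll ; tail

ISSUED = 5,6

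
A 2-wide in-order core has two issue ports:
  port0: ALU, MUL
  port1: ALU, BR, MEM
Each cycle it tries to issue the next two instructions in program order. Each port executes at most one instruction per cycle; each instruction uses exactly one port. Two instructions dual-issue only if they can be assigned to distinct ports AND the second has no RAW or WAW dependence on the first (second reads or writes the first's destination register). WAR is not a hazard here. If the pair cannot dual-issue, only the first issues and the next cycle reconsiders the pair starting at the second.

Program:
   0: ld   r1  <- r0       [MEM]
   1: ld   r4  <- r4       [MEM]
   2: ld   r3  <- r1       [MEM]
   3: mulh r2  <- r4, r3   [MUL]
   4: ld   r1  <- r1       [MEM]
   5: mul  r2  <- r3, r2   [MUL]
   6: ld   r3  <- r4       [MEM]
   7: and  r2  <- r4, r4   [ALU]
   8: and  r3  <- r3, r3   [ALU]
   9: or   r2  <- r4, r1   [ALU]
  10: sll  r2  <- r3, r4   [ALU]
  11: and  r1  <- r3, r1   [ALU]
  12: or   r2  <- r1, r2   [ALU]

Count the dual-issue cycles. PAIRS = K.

t=0 i0:ld ; no-port MEM/MEM
t=1 i1:ld ; no-port MEM/MEM
t=2 i2:ld ; RAW r3
t=3 i3&i4:mulh/ld ; dual
t=4 i5&i6:mul/ld ; dual
t=5 i7&i8:and/and ; dual
t=6 i9:or ; WAW r2
t=7 i10&i11:sll/and ; dual
t=8 i12:or ; tail

PAIRS = 4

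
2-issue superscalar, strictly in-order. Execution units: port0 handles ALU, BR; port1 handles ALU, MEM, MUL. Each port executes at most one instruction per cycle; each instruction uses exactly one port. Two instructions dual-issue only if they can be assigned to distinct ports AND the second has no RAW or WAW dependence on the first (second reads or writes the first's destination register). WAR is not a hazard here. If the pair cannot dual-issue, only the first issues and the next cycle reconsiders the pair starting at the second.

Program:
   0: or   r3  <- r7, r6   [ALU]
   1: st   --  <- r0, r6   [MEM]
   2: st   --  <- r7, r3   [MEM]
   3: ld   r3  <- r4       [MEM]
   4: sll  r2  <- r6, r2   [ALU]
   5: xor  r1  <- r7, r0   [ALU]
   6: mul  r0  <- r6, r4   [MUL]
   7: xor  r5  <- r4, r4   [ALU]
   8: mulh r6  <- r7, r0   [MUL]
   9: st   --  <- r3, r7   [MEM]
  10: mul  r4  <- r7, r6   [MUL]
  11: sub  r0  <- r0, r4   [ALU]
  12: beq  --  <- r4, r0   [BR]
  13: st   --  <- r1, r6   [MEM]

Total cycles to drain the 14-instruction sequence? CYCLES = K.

CYCLES = 9

0. or;st @i0,i1  | dual
1. st @i2  | no-port MEM/MEM
2. ld;sll @i3,i4  | dual
3. xor;mul @i5,i6  | dual
4. xor;mulh @i7,i8  | dual
5. st @i9  | no-port MEM/MUL
6. mul @i10  | RAW r4
7. sub @i11  | RAW r0
8. beq;st @i12,i13  | dual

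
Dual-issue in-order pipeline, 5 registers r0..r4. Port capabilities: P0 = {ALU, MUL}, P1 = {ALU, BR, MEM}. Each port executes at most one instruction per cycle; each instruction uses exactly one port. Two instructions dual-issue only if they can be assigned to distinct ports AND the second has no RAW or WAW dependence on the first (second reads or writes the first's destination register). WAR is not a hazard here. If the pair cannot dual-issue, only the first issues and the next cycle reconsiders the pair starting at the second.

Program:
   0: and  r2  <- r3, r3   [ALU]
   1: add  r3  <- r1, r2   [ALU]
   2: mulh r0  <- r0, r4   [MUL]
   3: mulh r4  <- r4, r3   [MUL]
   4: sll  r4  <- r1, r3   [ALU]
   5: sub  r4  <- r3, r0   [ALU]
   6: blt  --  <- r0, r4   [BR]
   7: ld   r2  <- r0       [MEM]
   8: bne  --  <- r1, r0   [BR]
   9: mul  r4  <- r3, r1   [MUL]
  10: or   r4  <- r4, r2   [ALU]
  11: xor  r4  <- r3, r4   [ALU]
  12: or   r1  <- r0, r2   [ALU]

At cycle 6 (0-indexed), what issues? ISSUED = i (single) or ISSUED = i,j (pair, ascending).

#0 head=0: and.ALU i0 RAW r2
#1 head=1: add.ALU/mulh.MUL i1&i2 dual
#2 head=3: mulh.MUL i3 WAW r4
#3 head=4: sll.ALU i4 WAW r4
#4 head=5: sub.ALU i5 RAW r4
#5 head=6: blt.BR i6 no-port BR/MEM
#6 head=7: ld.MEM i7 no-port MEM/BR
#7 head=8: bne.BR/mul.MUL i8&i9 dual
#8 head=10: or.ALU i10 RAW+WAW r4
#9 head=11: xor.ALU/or.ALU i11&i12 dual

ISSUED = 7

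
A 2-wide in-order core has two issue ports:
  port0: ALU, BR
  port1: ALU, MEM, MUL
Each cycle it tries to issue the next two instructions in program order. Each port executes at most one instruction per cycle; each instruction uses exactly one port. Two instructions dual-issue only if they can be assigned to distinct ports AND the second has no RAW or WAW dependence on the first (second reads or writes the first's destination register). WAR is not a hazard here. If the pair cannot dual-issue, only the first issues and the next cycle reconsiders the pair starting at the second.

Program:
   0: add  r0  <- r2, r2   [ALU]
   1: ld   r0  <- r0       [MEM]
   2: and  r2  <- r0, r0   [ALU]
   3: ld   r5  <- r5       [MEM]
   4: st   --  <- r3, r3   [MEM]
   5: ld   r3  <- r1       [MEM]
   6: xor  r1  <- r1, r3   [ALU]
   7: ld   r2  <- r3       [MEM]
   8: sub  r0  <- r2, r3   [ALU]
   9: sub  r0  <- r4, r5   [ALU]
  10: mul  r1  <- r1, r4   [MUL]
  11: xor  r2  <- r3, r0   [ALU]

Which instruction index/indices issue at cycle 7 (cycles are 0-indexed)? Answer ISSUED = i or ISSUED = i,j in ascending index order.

c0: i0 add  RAW+WAW r0
c1: i1 ld  RAW r0
c2: i2&i3 and+ld  dual
c3: i4 st  no-port MEM/MEM
c4: i5 ld  RAW r3
c5: i6&i7 xor+ld  dual
c6: i8 sub  WAW r0
c7: i9&i10 sub+mul  dual
c8: i11 xor  tail

ISSUED = 9,10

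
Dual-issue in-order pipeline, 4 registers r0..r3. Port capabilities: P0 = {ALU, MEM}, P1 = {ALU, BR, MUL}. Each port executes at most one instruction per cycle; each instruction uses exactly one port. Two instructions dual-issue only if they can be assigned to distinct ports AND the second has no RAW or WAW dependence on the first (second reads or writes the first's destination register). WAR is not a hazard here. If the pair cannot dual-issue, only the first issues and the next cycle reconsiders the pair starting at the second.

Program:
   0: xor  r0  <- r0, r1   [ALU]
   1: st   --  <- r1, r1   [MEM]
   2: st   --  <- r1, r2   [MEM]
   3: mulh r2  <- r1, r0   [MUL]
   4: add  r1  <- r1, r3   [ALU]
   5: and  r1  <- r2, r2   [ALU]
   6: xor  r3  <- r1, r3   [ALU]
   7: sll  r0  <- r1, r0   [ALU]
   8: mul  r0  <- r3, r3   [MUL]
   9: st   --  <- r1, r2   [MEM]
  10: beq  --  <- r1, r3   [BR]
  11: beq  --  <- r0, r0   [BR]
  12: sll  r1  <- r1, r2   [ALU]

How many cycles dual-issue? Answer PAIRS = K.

#0 head=0: xor.ALU+st.MEM i0+i1 pair
#1 head=2: st.MEM+mulh.MUL i2+i3 pair
#2 head=4: add.ALU i4 WAW r1
#3 head=5: and.ALU i5 RAW r1
#4 head=6: xor.ALU+sll.ALU i6+i7 pair
#5 head=8: mul.MUL+st.MEM i8+i9 pair
#6 head=10: beq.BR i10 no-port BR/BR
#7 head=11: beq.BR+sll.ALU i11+i12 pair

PAIRS = 5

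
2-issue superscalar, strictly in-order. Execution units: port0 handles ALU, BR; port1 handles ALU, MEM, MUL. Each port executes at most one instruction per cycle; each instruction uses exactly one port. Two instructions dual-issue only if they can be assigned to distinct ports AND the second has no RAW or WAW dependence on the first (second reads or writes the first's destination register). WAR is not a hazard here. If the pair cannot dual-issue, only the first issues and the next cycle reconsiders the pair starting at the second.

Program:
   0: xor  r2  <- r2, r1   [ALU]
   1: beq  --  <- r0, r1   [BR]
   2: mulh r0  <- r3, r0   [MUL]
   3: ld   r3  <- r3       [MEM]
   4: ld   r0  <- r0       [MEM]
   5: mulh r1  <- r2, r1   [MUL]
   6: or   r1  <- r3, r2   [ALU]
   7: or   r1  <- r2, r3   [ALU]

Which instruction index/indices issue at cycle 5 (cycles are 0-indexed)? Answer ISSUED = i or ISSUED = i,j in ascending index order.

ISSUED = 6

#0 head=0: xor.ALU beq.BR i0,i1 dual
#1 head=2: mulh.MUL i2 no-port MUL/MEM
#2 head=3: ld.MEM i3 no-port MEM/MEM
#3 head=4: ld.MEM i4 no-port MEM/MUL
#4 head=5: mulh.MUL i5 WAW r1
#5 head=6: or.ALU i6 WAW r1
#6 head=7: or.ALU i7 tail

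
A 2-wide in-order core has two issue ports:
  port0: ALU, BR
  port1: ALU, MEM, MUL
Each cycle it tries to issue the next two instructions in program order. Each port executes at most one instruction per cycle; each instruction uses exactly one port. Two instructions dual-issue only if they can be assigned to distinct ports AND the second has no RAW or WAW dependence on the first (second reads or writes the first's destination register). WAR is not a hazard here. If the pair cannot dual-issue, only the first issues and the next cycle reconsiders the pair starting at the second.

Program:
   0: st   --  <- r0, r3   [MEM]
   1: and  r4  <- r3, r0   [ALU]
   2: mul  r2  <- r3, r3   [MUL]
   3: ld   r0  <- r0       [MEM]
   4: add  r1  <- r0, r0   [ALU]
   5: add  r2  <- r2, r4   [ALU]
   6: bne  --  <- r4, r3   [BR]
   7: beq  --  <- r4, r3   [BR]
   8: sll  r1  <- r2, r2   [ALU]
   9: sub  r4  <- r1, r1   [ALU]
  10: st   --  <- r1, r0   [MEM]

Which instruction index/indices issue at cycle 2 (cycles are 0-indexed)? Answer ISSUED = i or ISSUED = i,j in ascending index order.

[0] i0+i1  st.MEM/and.ALU  -- dual
[1] i2  mul.MUL  -- no-port MUL/MEM
[2] i3  ld.MEM  -- RAW r0
[3] i4+i5  add.ALU/add.ALU  -- dual
[4] i6  bne.BR  -- no-port BR/BR
[5] i7+i8  beq.BR/sll.ALU  -- dual
[6] i9+i10  sub.ALU/st.MEM  -- dual

ISSUED = 3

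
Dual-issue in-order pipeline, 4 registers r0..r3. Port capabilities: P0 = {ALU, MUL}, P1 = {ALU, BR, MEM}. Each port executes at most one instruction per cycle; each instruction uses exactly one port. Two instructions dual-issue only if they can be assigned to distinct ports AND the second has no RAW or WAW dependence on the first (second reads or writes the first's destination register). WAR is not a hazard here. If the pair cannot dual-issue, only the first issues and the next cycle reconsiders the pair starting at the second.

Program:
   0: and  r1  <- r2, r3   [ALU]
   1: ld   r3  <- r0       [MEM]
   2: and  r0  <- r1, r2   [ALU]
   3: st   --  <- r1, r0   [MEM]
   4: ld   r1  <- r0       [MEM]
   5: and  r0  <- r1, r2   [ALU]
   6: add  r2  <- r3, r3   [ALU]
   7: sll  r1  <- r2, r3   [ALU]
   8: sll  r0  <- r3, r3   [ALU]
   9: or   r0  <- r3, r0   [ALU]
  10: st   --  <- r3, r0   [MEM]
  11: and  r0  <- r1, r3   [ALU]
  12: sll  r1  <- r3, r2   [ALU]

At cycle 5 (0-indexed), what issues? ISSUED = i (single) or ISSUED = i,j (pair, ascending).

[0] i0,i1  and/ld  -- 2-wide
[1] i2  and  -- RAW r0
[2] i3  st  -- no-port MEM/MEM
[3] i4  ld  -- RAW r1
[4] i5,i6  and/add  -- 2-wide
[5] i7,i8  sll/sll  -- 2-wide
[6] i9  or  -- RAW r0
[7] i10,i11  st/and  -- 2-wide
[8] i12  sll  -- tail

ISSUED = 7,8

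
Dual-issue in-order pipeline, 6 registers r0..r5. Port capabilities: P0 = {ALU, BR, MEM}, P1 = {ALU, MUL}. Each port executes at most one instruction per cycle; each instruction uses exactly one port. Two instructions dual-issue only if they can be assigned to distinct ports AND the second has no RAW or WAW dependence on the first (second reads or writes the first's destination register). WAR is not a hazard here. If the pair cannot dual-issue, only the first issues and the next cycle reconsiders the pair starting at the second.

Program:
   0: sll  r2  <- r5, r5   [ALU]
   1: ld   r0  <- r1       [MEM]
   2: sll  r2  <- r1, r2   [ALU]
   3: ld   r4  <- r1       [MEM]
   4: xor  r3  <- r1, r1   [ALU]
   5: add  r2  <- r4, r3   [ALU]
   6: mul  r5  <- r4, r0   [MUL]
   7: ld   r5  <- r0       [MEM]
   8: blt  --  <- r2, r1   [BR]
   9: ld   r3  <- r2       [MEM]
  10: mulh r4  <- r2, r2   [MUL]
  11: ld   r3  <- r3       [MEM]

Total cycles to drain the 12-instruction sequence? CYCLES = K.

t=0 i0,i1:sll.ALU;ld.MEM ; 2-wide
t=1 i2,i3:sll.ALU;ld.MEM ; 2-wide
t=2 i4:xor.ALU ; RAW r3
t=3 i5,i6:add.ALU;mul.MUL ; 2-wide
t=4 i7:ld.MEM ; no-port MEM/BR
t=5 i8:blt.BR ; no-port BR/MEM
t=6 i9,i10:ld.MEM;mulh.MUL ; 2-wide
t=7 i11:ld.MEM ; tail

CYCLES = 8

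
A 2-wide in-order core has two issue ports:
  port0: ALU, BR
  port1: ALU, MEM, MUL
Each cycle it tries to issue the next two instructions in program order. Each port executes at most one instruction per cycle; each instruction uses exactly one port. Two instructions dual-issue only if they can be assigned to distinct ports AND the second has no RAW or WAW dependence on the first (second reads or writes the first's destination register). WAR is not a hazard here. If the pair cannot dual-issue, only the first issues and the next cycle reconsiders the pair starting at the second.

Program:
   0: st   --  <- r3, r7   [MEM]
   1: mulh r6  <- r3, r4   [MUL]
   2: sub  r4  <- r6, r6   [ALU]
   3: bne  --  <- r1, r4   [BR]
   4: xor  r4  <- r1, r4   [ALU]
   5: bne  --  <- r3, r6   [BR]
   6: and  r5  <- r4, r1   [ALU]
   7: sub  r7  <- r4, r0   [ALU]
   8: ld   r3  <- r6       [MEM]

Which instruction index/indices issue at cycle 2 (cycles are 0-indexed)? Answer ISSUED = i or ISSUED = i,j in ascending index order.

ISSUED = 2

0. st.MEM @i0  | no-port MEM/MUL
1. mulh.MUL @i1  | RAW r6
2. sub.ALU @i2  | RAW r4
3. bne.BR;xor.ALU @i3&i4  | pair
4. bne.BR;and.ALU @i5&i6  | pair
5. sub.ALU;ld.MEM @i7&i8  | pair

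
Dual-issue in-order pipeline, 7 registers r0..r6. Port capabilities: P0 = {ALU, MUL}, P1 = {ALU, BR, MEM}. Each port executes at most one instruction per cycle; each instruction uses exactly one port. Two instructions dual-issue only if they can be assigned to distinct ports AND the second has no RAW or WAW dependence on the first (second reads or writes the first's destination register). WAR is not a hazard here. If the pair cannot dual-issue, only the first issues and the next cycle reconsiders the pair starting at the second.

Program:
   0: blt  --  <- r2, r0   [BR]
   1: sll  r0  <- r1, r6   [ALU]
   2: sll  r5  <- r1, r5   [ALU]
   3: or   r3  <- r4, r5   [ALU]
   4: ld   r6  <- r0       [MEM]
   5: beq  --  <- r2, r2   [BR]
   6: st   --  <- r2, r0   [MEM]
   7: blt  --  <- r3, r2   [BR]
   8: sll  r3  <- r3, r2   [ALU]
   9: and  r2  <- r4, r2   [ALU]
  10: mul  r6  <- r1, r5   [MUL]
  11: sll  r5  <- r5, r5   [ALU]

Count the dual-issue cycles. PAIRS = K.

#0 head=0: blt sll i0&i1 2-wide
#1 head=2: sll i2 RAW r5
#2 head=3: or ld i3&i4 2-wide
#3 head=5: beq i5 no-port BR/MEM
#4 head=6: st i6 no-port MEM/BR
#5 head=7: blt sll i7&i8 2-wide
#6 head=9: and mul i9&i10 2-wide
#7 head=11: sll i11 tail

PAIRS = 4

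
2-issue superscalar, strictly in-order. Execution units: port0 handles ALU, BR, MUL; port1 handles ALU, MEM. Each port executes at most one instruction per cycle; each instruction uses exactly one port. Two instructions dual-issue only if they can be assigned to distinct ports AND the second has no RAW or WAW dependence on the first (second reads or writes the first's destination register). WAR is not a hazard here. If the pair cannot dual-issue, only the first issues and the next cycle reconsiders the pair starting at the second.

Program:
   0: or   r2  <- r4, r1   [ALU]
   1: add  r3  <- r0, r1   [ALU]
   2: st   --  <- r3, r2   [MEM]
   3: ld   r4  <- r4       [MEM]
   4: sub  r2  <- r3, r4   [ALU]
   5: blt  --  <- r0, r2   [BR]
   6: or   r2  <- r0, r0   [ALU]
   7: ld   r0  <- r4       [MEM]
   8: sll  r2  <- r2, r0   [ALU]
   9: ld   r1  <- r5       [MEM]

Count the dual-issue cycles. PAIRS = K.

PAIRS = 3

  cy0 -> i0+i1 (or;add) 2-wide
  cy1 -> i2 (st) no-port MEM/MEM
  cy2 -> i3 (ld) RAW r4
  cy3 -> i4 (sub) RAW r2
  cy4 -> i5+i6 (blt;or) 2-wide
  cy5 -> i7 (ld) RAW r0
  cy6 -> i8+i9 (sll;ld) 2-wide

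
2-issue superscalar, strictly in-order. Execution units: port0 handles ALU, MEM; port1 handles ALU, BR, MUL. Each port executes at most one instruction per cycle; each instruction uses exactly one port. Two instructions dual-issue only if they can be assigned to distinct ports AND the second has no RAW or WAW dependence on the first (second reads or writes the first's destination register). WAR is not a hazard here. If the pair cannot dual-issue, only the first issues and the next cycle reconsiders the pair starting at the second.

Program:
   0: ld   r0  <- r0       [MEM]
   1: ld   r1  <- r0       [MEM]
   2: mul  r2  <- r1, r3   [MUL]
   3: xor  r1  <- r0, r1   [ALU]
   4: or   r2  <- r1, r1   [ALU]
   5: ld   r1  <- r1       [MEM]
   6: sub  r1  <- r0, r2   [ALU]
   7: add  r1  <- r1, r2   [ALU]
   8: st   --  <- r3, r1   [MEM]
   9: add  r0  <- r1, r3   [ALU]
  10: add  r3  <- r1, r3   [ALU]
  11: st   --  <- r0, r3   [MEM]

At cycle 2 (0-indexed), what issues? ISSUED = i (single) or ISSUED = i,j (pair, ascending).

ISSUED = 2,3

t=0 i0:ld ; no-port MEM/MEM
t=1 i1:ld ; RAW r1
t=2 i2/i3:mul xor ; dual
t=3 i4/i5:or ld ; dual
t=4 i6:sub ; RAW+WAW r1
t=5 i7:add ; RAW r1
t=6 i8/i9:st add ; dual
t=7 i10:add ; RAW r3
t=8 i11:st ; tail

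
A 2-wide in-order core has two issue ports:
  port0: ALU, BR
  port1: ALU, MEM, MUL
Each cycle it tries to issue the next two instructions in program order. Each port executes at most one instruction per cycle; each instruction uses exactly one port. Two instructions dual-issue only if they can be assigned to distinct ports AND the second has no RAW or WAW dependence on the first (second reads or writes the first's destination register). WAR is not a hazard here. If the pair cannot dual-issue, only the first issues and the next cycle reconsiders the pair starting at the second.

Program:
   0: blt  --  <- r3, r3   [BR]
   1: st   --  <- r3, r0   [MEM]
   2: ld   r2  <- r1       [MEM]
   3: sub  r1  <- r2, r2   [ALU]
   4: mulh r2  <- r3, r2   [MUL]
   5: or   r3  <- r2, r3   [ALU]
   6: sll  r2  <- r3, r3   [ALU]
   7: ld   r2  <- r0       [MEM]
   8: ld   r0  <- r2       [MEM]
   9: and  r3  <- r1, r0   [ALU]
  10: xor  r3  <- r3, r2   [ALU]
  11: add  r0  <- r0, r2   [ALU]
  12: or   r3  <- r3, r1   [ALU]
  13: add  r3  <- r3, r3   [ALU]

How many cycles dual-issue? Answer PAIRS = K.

PAIRS = 3

  cy0 -> i0&i1 (blt.BR st.MEM) dual
  cy1 -> i2 (ld.MEM) RAW r2
  cy2 -> i3&i4 (sub.ALU mulh.MUL) dual
  cy3 -> i5 (or.ALU) RAW r3
  cy4 -> i6 (sll.ALU) WAW r2
  cy5 -> i7 (ld.MEM) no-port MEM/MEM
  cy6 -> i8 (ld.MEM) RAW r0
  cy7 -> i9 (and.ALU) RAW+WAW r3
  cy8 -> i10&i11 (xor.ALU add.ALU) dual
  cy9 -> i12 (or.ALU) RAW+WAW r3
  cy10 -> i13 (add.ALU) tail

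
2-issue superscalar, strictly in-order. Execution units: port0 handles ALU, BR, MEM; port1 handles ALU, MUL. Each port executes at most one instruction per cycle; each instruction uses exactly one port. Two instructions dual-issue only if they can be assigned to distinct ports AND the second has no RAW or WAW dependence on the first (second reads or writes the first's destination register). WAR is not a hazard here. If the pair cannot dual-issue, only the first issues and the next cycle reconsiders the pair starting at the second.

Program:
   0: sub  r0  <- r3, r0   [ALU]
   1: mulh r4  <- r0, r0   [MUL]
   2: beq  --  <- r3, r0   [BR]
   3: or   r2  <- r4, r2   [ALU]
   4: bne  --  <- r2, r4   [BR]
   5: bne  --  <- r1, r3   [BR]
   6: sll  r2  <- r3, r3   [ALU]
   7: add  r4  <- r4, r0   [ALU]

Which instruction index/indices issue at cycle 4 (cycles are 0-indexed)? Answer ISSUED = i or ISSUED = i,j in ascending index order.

#0 head=0: sub.ALU i0 RAW r0
#1 head=1: mulh.MUL/beq.BR i1/i2 pair
#2 head=3: or.ALU i3 RAW r2
#3 head=4: bne.BR i4 no-port BR/BR
#4 head=5: bne.BR/sll.ALU i5/i6 pair
#5 head=7: add.ALU i7 tail

ISSUED = 5,6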